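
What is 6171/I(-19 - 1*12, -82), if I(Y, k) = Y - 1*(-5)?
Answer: -6171/26 ≈ -237.35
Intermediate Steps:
I(Y, k) = 5 + Y (I(Y, k) = Y + 5 = 5 + Y)
6171/I(-19 - 1*12, -82) = 6171/(5 + (-19 - 1*12)) = 6171/(5 + (-19 - 12)) = 6171/(5 - 31) = 6171/(-26) = 6171*(-1/26) = -6171/26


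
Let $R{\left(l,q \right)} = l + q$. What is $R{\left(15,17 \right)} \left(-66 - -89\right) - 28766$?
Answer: $-28030$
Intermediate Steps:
$R{\left(15,17 \right)} \left(-66 - -89\right) - 28766 = \left(15 + 17\right) \left(-66 - -89\right) - 28766 = 32 \left(-66 + 89\right) - 28766 = 32 \cdot 23 - 28766 = 736 - 28766 = -28030$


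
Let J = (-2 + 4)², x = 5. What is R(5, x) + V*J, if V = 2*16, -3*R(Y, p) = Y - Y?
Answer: 128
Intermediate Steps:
R(Y, p) = 0 (R(Y, p) = -(Y - Y)/3 = -⅓*0 = 0)
J = 4 (J = 2² = 4)
V = 32
R(5, x) + V*J = 0 + 32*4 = 0 + 128 = 128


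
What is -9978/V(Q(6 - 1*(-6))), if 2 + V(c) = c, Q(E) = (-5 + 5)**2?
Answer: 4989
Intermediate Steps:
Q(E) = 0 (Q(E) = 0**2 = 0)
V(c) = -2 + c
-9978/V(Q(6 - 1*(-6))) = -9978/(-2 + 0) = -9978/(-2) = -9978*(-1/2) = 4989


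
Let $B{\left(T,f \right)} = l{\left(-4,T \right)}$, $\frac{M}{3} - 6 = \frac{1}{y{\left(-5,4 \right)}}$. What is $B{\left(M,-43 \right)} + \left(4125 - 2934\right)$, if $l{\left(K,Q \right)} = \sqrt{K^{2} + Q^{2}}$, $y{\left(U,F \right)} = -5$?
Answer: $1191 + \frac{\sqrt{7969}}{5} \approx 1208.9$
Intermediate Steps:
$M = \frac{87}{5}$ ($M = 18 + \frac{3}{-5} = 18 + 3 \left(- \frac{1}{5}\right) = 18 - \frac{3}{5} = \frac{87}{5} \approx 17.4$)
$B{\left(T,f \right)} = \sqrt{16 + T^{2}}$ ($B{\left(T,f \right)} = \sqrt{\left(-4\right)^{2} + T^{2}} = \sqrt{16 + T^{2}}$)
$B{\left(M,-43 \right)} + \left(4125 - 2934\right) = \sqrt{16 + \left(\frac{87}{5}\right)^{2}} + \left(4125 - 2934\right) = \sqrt{16 + \frac{7569}{25}} + \left(4125 - 2934\right) = \sqrt{\frac{7969}{25}} + 1191 = \frac{\sqrt{7969}}{5} + 1191 = 1191 + \frac{\sqrt{7969}}{5}$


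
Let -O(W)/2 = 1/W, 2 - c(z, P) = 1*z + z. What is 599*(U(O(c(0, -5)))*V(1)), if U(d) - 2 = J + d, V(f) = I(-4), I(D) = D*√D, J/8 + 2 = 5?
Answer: -119800*I ≈ -1.198e+5*I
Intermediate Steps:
c(z, P) = 2 - 2*z (c(z, P) = 2 - (1*z + z) = 2 - (z + z) = 2 - 2*z)
J = 24 (J = -16 + 8*5 = -16 + 40 = 24)
I(D) = D^(3/2)
V(f) = -8*I (V(f) = (-4)^(3/2) = -8*I)
O(W) = -2/W
U(d) = 26 + d (U(d) = 2 + (24 + d) = 26 + d)
599*(U(O(c(0, -5)))*V(1)) = 599*((26 - 2/(2 - 2*0))*(-8*I)) = 599*((26 - 2/(2 + 0))*(-8*I)) = 599*((26 - 2/2)*(-8*I)) = 599*((26 - 2*½)*(-8*I)) = 599*((26 - 1)*(-8*I)) = 599*(25*(-8*I)) = 599*(-200*I) = -119800*I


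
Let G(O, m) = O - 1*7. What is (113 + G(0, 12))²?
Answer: 11236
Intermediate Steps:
G(O, m) = -7 + O (G(O, m) = O - 7 = -7 + O)
(113 + G(0, 12))² = (113 + (-7 + 0))² = (113 - 7)² = 106² = 11236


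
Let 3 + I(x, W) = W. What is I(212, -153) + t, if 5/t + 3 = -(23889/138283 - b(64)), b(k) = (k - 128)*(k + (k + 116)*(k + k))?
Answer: -31897855207631/204473426386 ≈ -156.00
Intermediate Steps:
I(x, W) = -3 + W
b(k) = (-128 + k)*(k + 2*k*(116 + k)) (b(k) = (-128 + k)*(k + (116 + k)*(2*k)) = (-128 + k)*(k + 2*k*(116 + k)))
t = -691415/204473426386 (t = 5/(-3 - (23889/138283 - 64*(-29824 - 23*64 + 2*64²))) = 5/(-3 - (23889*(1/138283) - 64*(-29824 - 1472 + 2*4096))) = 5/(-3 - (23889/138283 - 64*(-29824 - 1472 + 8192))) = 5/(-3 - (23889/138283 - 64*(-23104))) = 5/(-3 - (23889/138283 - 1*(-1478656))) = 5/(-3 - (23889/138283 + 1478656)) = 5/(-3 - 1*204473011537/138283) = 5/(-3 - 204473011537/138283) = 5/(-204473426386/138283) = 5*(-138283/204473426386) = -691415/204473426386 ≈ -3.3814e-6)
I(212, -153) + t = (-3 - 153) - 691415/204473426386 = -156 - 691415/204473426386 = -31897855207631/204473426386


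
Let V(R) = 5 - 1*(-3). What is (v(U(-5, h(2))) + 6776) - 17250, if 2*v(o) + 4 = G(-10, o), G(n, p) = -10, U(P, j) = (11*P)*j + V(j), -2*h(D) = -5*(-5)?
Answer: -10481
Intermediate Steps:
h(D) = -25/2 (h(D) = -(-5)*(-5)/2 = -½*25 = -25/2)
V(R) = 8 (V(R) = 5 + 3 = 8)
U(P, j) = 8 + 11*P*j (U(P, j) = (11*P)*j + 8 = 11*P*j + 8 = 8 + 11*P*j)
v(o) = -7 (v(o) = -2 + (½)*(-10) = -2 - 5 = -7)
(v(U(-5, h(2))) + 6776) - 17250 = (-7 + 6776) - 17250 = 6769 - 17250 = -10481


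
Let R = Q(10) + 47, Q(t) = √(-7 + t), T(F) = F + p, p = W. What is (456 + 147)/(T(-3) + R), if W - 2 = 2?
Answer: 9648/767 - 201*√3/767 ≈ 12.125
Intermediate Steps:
W = 4 (W = 2 + 2 = 4)
p = 4
T(F) = 4 + F (T(F) = F + 4 = 4 + F)
R = 47 + √3 (R = √(-7 + 10) + 47 = √3 + 47 = 47 + √3 ≈ 48.732)
(456 + 147)/(T(-3) + R) = (456 + 147)/((4 - 3) + (47 + √3)) = 603/(1 + (47 + √3)) = 603/(48 + √3)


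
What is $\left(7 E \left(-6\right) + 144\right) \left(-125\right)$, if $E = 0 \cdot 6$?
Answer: $-18000$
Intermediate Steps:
$E = 0$
$\left(7 E \left(-6\right) + 144\right) \left(-125\right) = \left(7 \cdot 0 \left(-6\right) + 144\right) \left(-125\right) = \left(0 \left(-6\right) + 144\right) \left(-125\right) = \left(0 + 144\right) \left(-125\right) = 144 \left(-125\right) = -18000$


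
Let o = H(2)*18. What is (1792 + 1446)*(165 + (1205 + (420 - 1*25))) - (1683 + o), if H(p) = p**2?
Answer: 5713315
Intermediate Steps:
o = 72 (o = 2**2*18 = 4*18 = 72)
(1792 + 1446)*(165 + (1205 + (420 - 1*25))) - (1683 + o) = (1792 + 1446)*(165 + (1205 + (420 - 1*25))) - (1683 + 72) = 3238*(165 + (1205 + (420 - 25))) - 1*1755 = 3238*(165 + (1205 + 395)) - 1755 = 3238*(165 + 1600) - 1755 = 3238*1765 - 1755 = 5715070 - 1755 = 5713315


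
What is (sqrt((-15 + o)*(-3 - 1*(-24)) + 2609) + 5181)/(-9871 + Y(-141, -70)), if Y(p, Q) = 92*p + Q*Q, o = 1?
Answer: -1727/5981 - sqrt(2315)/17943 ≈ -0.29143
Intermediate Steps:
Y(p, Q) = Q**2 + 92*p (Y(p, Q) = 92*p + Q**2 = Q**2 + 92*p)
(sqrt((-15 + o)*(-3 - 1*(-24)) + 2609) + 5181)/(-9871 + Y(-141, -70)) = (sqrt((-15 + 1)*(-3 - 1*(-24)) + 2609) + 5181)/(-9871 + ((-70)**2 + 92*(-141))) = (sqrt(-14*(-3 + 24) + 2609) + 5181)/(-9871 + (4900 - 12972)) = (sqrt(-14*21 + 2609) + 5181)/(-9871 - 8072) = (sqrt(-294 + 2609) + 5181)/(-17943) = (sqrt(2315) + 5181)*(-1/17943) = (5181 + sqrt(2315))*(-1/17943) = -1727/5981 - sqrt(2315)/17943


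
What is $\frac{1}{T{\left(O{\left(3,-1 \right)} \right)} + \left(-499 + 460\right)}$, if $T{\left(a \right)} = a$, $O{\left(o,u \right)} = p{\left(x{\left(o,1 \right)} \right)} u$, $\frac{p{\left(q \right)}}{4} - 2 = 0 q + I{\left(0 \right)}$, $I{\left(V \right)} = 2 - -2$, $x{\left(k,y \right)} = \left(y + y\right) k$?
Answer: $- \frac{1}{63} \approx -0.015873$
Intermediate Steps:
$x{\left(k,y \right)} = 2 k y$ ($x{\left(k,y \right)} = 2 y k = 2 k y$)
$I{\left(V \right)} = 4$ ($I{\left(V \right)} = 2 + 2 = 4$)
$p{\left(q \right)} = 24$ ($p{\left(q \right)} = 8 + 4 \left(0 q + 4\right) = 8 + 4 \left(0 + 4\right) = 8 + 4 \cdot 4 = 8 + 16 = 24$)
$O{\left(o,u \right)} = 24 u$
$\frac{1}{T{\left(O{\left(3,-1 \right)} \right)} + \left(-499 + 460\right)} = \frac{1}{24 \left(-1\right) + \left(-499 + 460\right)} = \frac{1}{-24 - 39} = \frac{1}{-63} = - \frac{1}{63}$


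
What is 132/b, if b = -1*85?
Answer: -132/85 ≈ -1.5529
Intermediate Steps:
b = -85
132/b = 132/(-85) = 132*(-1/85) = -132/85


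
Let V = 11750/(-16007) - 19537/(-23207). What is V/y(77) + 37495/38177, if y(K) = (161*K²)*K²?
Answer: 78829919281019312137348/80263763924072733970273 ≈ 0.98214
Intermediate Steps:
y(K) = 161*K⁴
V = 40046509/371474449 (V = 11750*(-1/16007) - 19537*(-1/23207) = -11750/16007 + 19537/23207 = 40046509/371474449 ≈ 0.10780)
V/y(77) + 37495/38177 = 40046509/(371474449*((161*77⁴))) + 37495/38177 = 40046509/(371474449*((161*35153041))) + 37495*(1/38177) = (40046509/371474449)/5659639601 + 37495/38177 = (40046509/371474449)*(1/5659639601) + 37495/38177 = 40046509/2102411502320054849 + 37495/38177 = 78829919281019312137348/80263763924072733970273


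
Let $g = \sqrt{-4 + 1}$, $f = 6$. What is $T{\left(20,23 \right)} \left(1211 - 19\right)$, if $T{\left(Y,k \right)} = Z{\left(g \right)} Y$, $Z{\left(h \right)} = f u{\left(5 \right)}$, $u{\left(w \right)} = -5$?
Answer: $-715200$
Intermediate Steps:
$g = i \sqrt{3}$ ($g = \sqrt{-3} = i \sqrt{3} \approx 1.732 i$)
$Z{\left(h \right)} = -30$ ($Z{\left(h \right)} = 6 \left(-5\right) = -30$)
$T{\left(Y,k \right)} = - 30 Y$
$T{\left(20,23 \right)} \left(1211 - 19\right) = \left(-30\right) 20 \left(1211 - 19\right) = \left(-600\right) 1192 = -715200$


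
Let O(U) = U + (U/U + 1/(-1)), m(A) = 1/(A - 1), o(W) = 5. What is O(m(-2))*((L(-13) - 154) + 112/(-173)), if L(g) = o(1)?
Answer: 25889/519 ≈ 49.882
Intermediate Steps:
L(g) = 5
m(A) = 1/(-1 + A)
O(U) = U (O(U) = U + (1 + 1*(-1)) = U + (1 - 1) = U + 0 = U)
O(m(-2))*((L(-13) - 154) + 112/(-173)) = ((5 - 154) + 112/(-173))/(-1 - 2) = (-149 + 112*(-1/173))/(-3) = -(-149 - 112/173)/3 = -⅓*(-25889/173) = 25889/519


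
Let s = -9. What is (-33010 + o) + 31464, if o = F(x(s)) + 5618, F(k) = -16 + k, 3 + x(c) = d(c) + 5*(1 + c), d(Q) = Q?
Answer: 4004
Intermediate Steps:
x(c) = 2 + 6*c (x(c) = -3 + (c + 5*(1 + c)) = -3 + (c + (5 + 5*c)) = -3 + (5 + 6*c) = 2 + 6*c)
o = 5550 (o = (-16 + (2 + 6*(-9))) + 5618 = (-16 + (2 - 54)) + 5618 = (-16 - 52) + 5618 = -68 + 5618 = 5550)
(-33010 + o) + 31464 = (-33010 + 5550) + 31464 = -27460 + 31464 = 4004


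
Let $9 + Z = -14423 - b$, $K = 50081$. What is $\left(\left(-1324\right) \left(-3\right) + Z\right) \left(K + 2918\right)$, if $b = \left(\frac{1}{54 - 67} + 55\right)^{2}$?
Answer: $- \frac{120707130464}{169} \approx -7.1424 \cdot 10^{8}$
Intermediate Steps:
$b = \frac{509796}{169}$ ($b = \left(\frac{1}{-13} + 55\right)^{2} = \left(- \frac{1}{13} + 55\right)^{2} = \left(\frac{714}{13}\right)^{2} = \frac{509796}{169} \approx 3016.5$)
$Z = - \frac{2948804}{169}$ ($Z = -9 - \frac{2947283}{169} = - \frac{2948804}{169} \approx -17449.0$)
$\left(\left(-1324\right) \left(-3\right) + Z\right) \left(K + 2918\right) = \left(\left(-1324\right) \left(-3\right) - \frac{2948804}{169}\right) \left(50081 + 2918\right) = \left(3972 - \frac{2948804}{169}\right) 52999 = \left(- \frac{2277536}{169}\right) 52999 = - \frac{120707130464}{169}$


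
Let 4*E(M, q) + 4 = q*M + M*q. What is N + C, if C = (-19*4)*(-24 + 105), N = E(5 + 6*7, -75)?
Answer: -15839/2 ≈ -7919.5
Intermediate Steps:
E(M, q) = -1 + M*q/2 (E(M, q) = -1 + (q*M + M*q)/4 = -1 + (M*q + M*q)/4 = -1 + (2*M*q)/4 = -1 + M*q/2)
N = -3527/2 (N = -1 + (½)*(5 + 6*7)*(-75) = -1 + (½)*(5 + 42)*(-75) = -1 + (½)*47*(-75) = -1 - 3525/2 = -3527/2 ≈ -1763.5)
C = -6156 (C = -76*81 = -6156)
N + C = -3527/2 - 6156 = -15839/2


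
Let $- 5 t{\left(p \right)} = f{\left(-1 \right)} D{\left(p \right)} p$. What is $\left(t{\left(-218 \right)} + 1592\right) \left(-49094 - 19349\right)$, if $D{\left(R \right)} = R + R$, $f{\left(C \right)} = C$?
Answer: $- \frac{7050176544}{5} \approx -1.41 \cdot 10^{9}$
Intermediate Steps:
$D{\left(R \right)} = 2 R$
$t{\left(p \right)} = \frac{2 p^{2}}{5}$ ($t{\left(p \right)} = - \frac{- 2 p p}{5} = - \frac{\left(-2\right) p^{2}}{5} = \frac{2 p^{2}}{5}$)
$\left(t{\left(-218 \right)} + 1592\right) \left(-49094 - 19349\right) = \left(\frac{2 \left(-218\right)^{2}}{5} + 1592\right) \left(-49094 - 19349\right) = \left(\frac{2}{5} \cdot 47524 + 1592\right) \left(-68443\right) = \left(\frac{95048}{5} + 1592\right) \left(-68443\right) = \frac{103008}{5} \left(-68443\right) = - \frac{7050176544}{5}$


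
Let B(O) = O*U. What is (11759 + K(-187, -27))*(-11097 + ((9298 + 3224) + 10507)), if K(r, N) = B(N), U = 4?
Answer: 139019732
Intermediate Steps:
B(O) = 4*O (B(O) = O*4 = 4*O)
K(r, N) = 4*N
(11759 + K(-187, -27))*(-11097 + ((9298 + 3224) + 10507)) = (11759 + 4*(-27))*(-11097 + ((9298 + 3224) + 10507)) = (11759 - 108)*(-11097 + (12522 + 10507)) = 11651*(-11097 + 23029) = 11651*11932 = 139019732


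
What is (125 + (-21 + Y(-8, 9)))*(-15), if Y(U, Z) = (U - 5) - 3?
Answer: -1320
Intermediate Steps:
Y(U, Z) = -8 + U (Y(U, Z) = (-5 + U) - 3 = -8 + U)
(125 + (-21 + Y(-8, 9)))*(-15) = (125 + (-21 + (-8 - 8)))*(-15) = (125 + (-21 - 16))*(-15) = (125 - 37)*(-15) = 88*(-15) = -1320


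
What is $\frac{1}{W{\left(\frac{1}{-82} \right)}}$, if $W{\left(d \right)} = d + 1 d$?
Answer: $-41$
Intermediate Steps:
$W{\left(d \right)} = 2 d$ ($W{\left(d \right)} = d + d = 2 d$)
$\frac{1}{W{\left(\frac{1}{-82} \right)}} = \frac{1}{2 \frac{1}{-82}} = \frac{1}{2 \left(- \frac{1}{82}\right)} = \frac{1}{- \frac{1}{41}} = -41$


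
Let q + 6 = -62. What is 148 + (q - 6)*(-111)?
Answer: 8362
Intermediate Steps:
q = -68 (q = -6 - 62 = -68)
148 + (q - 6)*(-111) = 148 + (-68 - 6)*(-111) = 148 - 74*(-111) = 148 + 8214 = 8362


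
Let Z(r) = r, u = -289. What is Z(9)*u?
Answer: -2601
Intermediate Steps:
Z(9)*u = 9*(-289) = -2601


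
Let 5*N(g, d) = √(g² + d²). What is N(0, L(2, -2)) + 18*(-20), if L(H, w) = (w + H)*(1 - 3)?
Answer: -360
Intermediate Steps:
L(H, w) = -2*H - 2*w (L(H, w) = (H + w)*(-2) = -2*H - 2*w)
N(g, d) = √(d² + g²)/5 (N(g, d) = √(g² + d²)/5 = √(d² + g²)/5)
N(0, L(2, -2)) + 18*(-20) = √((-2*2 - 2*(-2))² + 0²)/5 + 18*(-20) = √((-4 + 4)² + 0)/5 - 360 = √(0² + 0)/5 - 360 = √(0 + 0)/5 - 360 = √0/5 - 360 = (⅕)*0 - 360 = 0 - 360 = -360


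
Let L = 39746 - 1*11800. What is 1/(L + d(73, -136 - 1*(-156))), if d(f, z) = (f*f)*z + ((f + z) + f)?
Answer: 1/134692 ≈ 7.4243e-6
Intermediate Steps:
L = 27946 (L = 39746 - 11800 = 27946)
d(f, z) = z + 2*f + z*f² (d(f, z) = f²*z + (z + 2*f) = z*f² + (z + 2*f) = z + 2*f + z*f²)
1/(L + d(73, -136 - 1*(-156))) = 1/(27946 + ((-136 - 1*(-156)) + 2*73 + (-136 - 1*(-156))*73²)) = 1/(27946 + ((-136 + 156) + 146 + (-136 + 156)*5329)) = 1/(27946 + (20 + 146 + 20*5329)) = 1/(27946 + (20 + 146 + 106580)) = 1/(27946 + 106746) = 1/134692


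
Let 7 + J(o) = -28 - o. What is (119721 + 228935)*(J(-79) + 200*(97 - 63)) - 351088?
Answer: 2385850576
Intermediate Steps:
J(o) = -35 - o (J(o) = -7 + (-28 - o) = -35 - o)
(119721 + 228935)*(J(-79) + 200*(97 - 63)) - 351088 = (119721 + 228935)*((-35 - 1*(-79)) + 200*(97 - 63)) - 351088 = 348656*((-35 + 79) + 200*34) - 351088 = 348656*(44 + 6800) - 351088 = 348656*6844 - 351088 = 2386201664 - 351088 = 2385850576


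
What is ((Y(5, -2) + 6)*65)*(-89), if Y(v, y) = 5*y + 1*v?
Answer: -5785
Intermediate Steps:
Y(v, y) = v + 5*y (Y(v, y) = 5*y + v = v + 5*y)
((Y(5, -2) + 6)*65)*(-89) = (((5 + 5*(-2)) + 6)*65)*(-89) = (((5 - 10) + 6)*65)*(-89) = ((-5 + 6)*65)*(-89) = (1*65)*(-89) = 65*(-89) = -5785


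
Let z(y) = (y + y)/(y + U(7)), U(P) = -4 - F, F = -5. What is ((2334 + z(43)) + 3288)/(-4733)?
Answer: -123727/104126 ≈ -1.1882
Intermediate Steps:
U(P) = 1 (U(P) = -4 - 1*(-5) = -4 + 5 = 1)
z(y) = 2*y/(1 + y) (z(y) = (y + y)/(y + 1) = (2*y)/(1 + y) = 2*y/(1 + y))
((2334 + z(43)) + 3288)/(-4733) = ((2334 + 2*43/(1 + 43)) + 3288)/(-4733) = ((2334 + 2*43/44) + 3288)*(-1/4733) = ((2334 + 2*43*(1/44)) + 3288)*(-1/4733) = ((2334 + 43/22) + 3288)*(-1/4733) = (51391/22 + 3288)*(-1/4733) = (123727/22)*(-1/4733) = -123727/104126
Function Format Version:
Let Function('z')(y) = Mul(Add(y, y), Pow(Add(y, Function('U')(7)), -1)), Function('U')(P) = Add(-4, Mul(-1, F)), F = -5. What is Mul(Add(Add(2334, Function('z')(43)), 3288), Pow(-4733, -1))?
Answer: Rational(-123727, 104126) ≈ -1.1882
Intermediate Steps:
Function('U')(P) = 1 (Function('U')(P) = Add(-4, Mul(-1, -5)) = Add(-4, 5) = 1)
Function('z')(y) = Mul(2, y, Pow(Add(1, y), -1)) (Function('z')(y) = Mul(Add(y, y), Pow(Add(y, 1), -1)) = Mul(Mul(2, y), Pow(Add(1, y), -1)) = Mul(2, y, Pow(Add(1, y), -1)))
Mul(Add(Add(2334, Function('z')(43)), 3288), Pow(-4733, -1)) = Mul(Add(Add(2334, Mul(2, 43, Pow(Add(1, 43), -1))), 3288), Pow(-4733, -1)) = Mul(Add(Add(2334, Mul(2, 43, Pow(44, -1))), 3288), Rational(-1, 4733)) = Mul(Add(Add(2334, Mul(2, 43, Rational(1, 44))), 3288), Rational(-1, 4733)) = Mul(Add(Add(2334, Rational(43, 22)), 3288), Rational(-1, 4733)) = Mul(Add(Rational(51391, 22), 3288), Rational(-1, 4733)) = Mul(Rational(123727, 22), Rational(-1, 4733)) = Rational(-123727, 104126)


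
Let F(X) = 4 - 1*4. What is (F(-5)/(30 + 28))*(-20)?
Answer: 0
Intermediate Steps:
F(X) = 0 (F(X) = 4 - 4 = 0)
(F(-5)/(30 + 28))*(-20) = (0/(30 + 28))*(-20) = (0/58)*(-20) = (0*(1/58))*(-20) = 0*(-20) = 0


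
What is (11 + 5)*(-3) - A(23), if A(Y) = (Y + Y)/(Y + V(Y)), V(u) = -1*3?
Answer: -503/10 ≈ -50.300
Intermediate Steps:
V(u) = -3
A(Y) = 2*Y/(-3 + Y) (A(Y) = (Y + Y)/(Y - 3) = (2*Y)/(-3 + Y) = 2*Y/(-3 + Y))
(11 + 5)*(-3) - A(23) = (11 + 5)*(-3) - 2*23/(-3 + 23) = 16*(-3) - 2*23/20 = -48 - 2*23/20 = -48 - 1*23/10 = -48 - 23/10 = -503/10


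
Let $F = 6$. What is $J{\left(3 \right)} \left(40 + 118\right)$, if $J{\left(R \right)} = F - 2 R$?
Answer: $0$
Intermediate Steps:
$J{\left(R \right)} = 6 - 2 R$
$J{\left(3 \right)} \left(40 + 118\right) = \left(6 - 6\right) \left(40 + 118\right) = \left(6 - 6\right) 158 = 0 \cdot 158 = 0$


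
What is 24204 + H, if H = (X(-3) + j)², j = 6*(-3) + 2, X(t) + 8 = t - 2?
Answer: 25045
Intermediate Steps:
X(t) = -10 + t (X(t) = -8 + (t - 2) = -8 + (-2 + t) = -10 + t)
j = -16 (j = -18 + 2 = -16)
H = 841 (H = ((-10 - 3) - 16)² = (-13 - 16)² = (-29)² = 841)
24204 + H = 24204 + 841 = 25045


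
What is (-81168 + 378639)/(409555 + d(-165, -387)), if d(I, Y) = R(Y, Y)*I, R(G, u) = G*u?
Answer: -297471/24302330 ≈ -0.012240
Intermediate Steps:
d(I, Y) = I*Y² (d(I, Y) = (Y*Y)*I = Y²*I = I*Y²)
(-81168 + 378639)/(409555 + d(-165, -387)) = (-81168 + 378639)/(409555 - 165*(-387)²) = 297471/(409555 - 165*149769) = 297471/(409555 - 24711885) = 297471/(-24302330) = 297471*(-1/24302330) = -297471/24302330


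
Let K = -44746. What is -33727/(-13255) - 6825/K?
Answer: 123047209/45623710 ≈ 2.6970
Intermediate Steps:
-33727/(-13255) - 6825/K = -33727/(-13255) - 6825/(-44746) = -33727*(-1/13255) - 6825*(-1/44746) = 33727/13255 + 525/3442 = 123047209/45623710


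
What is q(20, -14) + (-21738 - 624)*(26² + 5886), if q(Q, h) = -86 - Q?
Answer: -146739550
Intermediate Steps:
q(20, -14) + (-21738 - 624)*(26² + 5886) = (-86 - 1*20) + (-21738 - 624)*(26² + 5886) = (-86 - 20) - 22362*(676 + 5886) = -106 - 22362*6562 = -106 - 146739444 = -146739550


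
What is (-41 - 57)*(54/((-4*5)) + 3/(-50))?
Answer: 6762/25 ≈ 270.48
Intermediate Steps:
(-41 - 57)*(54/((-4*5)) + 3/(-50)) = -98*(54/(-20) + 3*(-1/50)) = -98*(54*(-1/20) - 3/50) = -98*(-27/10 - 3/50) = -98*(-69/25) = 6762/25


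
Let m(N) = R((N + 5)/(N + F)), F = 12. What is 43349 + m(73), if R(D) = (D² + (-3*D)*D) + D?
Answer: 313190987/7225 ≈ 43348.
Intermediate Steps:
R(D) = D - 2*D² (R(D) = (D² - 3*D²) + D = -2*D² + D = D - 2*D²)
m(N) = (1 - 2*(5 + N)/(12 + N))*(5 + N)/(12 + N) (m(N) = ((N + 5)/(N + 12))*(1 - 2*(N + 5)/(N + 12)) = ((5 + N)/(12 + N))*(1 - 2*(5 + N)/(12 + N)) = (1 - 2*(5 + N)/(12 + N))*(5 + N)/(12 + N))
43349 + m(73) = 43349 - (-2 + 73)*(5 + 73)/(12 + 73)² = 43349 - 1*71*78/85² = 43349 - 1*1/7225*71*78 = 43349 - 5538/7225 = 313190987/7225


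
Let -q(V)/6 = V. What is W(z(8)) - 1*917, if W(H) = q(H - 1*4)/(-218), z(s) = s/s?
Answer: -99962/109 ≈ -917.08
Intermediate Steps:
q(V) = -6*V
z(s) = 1
W(H) = -12/109 + 3*H/109 (W(H) = -6*(H - 1*4)/(-218) = -6*(H - 4)*(-1/218) = -6*(-4 + H)*(-1/218) = (24 - 6*H)*(-1/218) = -12/109 + 3*H/109)
W(z(8)) - 1*917 = (-12/109 + (3/109)*1) - 1*917 = (-12/109 + 3/109) - 917 = -9/109 - 917 = -99962/109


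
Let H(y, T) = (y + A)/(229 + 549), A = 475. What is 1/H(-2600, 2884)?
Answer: -778/2125 ≈ -0.36612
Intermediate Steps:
H(y, T) = 475/778 + y/778 (H(y, T) = (y + 475)/(229 + 549) = (475 + y)/778 = (475 + y)*(1/778) = 475/778 + y/778)
1/H(-2600, 2884) = 1/(475/778 + (1/778)*(-2600)) = 1/(475/778 - 1300/389) = 1/(-2125/778) = -778/2125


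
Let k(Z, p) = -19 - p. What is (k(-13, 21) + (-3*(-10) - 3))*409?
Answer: -5317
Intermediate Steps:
(k(-13, 21) + (-3*(-10) - 3))*409 = ((-19 - 1*21) + (-3*(-10) - 3))*409 = ((-19 - 21) + (30 - 3))*409 = (-40 + 27)*409 = -13*409 = -5317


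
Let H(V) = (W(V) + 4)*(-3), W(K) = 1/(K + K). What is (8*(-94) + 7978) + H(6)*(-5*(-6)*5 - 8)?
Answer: 10973/2 ≈ 5486.5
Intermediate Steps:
W(K) = 1/(2*K)
H(V) = -12 - 3/(2*V) (H(V) = (1/(2*V) + 4)*(-3) = (4 + 1/(2*V))*(-3) = -12 - 3/(2*V))
(8*(-94) + 7978) + H(6)*(-5*(-6)*5 - 8) = (8*(-94) + 7978) + (-12 - 3/2/6)*(-5*(-6)*5 - 8) = (-752 + 7978) + (-12 - 3/2*1/6)*(30*5 - 8) = 7226 + (-12 - 1/4)*(150 - 8) = 7226 - 49/4*142 = 7226 - 3479/2 = 10973/2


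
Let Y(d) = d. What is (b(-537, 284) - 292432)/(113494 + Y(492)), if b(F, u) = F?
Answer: -292969/113986 ≈ -2.5702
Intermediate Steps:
(b(-537, 284) - 292432)/(113494 + Y(492)) = (-537 - 292432)/(113494 + 492) = -292969/113986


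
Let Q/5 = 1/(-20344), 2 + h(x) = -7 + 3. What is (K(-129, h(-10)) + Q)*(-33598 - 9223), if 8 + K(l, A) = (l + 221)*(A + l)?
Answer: 10826657683577/20344 ≈ 5.3218e+8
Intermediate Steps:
h(x) = -6 (h(x) = -2 + (-7 + 3) = -2 - 4 = -6)
Q = -5/20344 (Q = 5/(-20344) = 5*(-1/20344) = -5/20344 ≈ -0.00024577)
K(l, A) = -8 + (221 + l)*(A + l) (K(l, A) = -8 + (l + 221)*(A + l) = -8 + (221 + l)*(A + l))
(K(-129, h(-10)) + Q)*(-33598 - 9223) = ((-8 + (-129)**2 + 221*(-6) + 221*(-129) - 6*(-129)) - 5/20344)*(-33598 - 9223) = ((-8 + 16641 - 1326 - 28509 + 774) - 5/20344)*(-42821) = (-12428 - 5/20344)*(-42821) = -252835237/20344*(-42821) = 10826657683577/20344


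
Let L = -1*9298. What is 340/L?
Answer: -170/4649 ≈ -0.036567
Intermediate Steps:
L = -9298
340/L = 340/(-9298) = 340*(-1/9298) = -170/4649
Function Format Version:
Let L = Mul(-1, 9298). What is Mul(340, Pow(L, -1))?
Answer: Rational(-170, 4649) ≈ -0.036567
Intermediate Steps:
L = -9298
Mul(340, Pow(L, -1)) = Mul(340, Pow(-9298, -1)) = Mul(340, Rational(-1, 9298)) = Rational(-170, 4649)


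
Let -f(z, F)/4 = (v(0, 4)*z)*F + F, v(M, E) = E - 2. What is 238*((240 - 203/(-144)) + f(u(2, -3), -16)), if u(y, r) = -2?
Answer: 846685/72 ≈ 11760.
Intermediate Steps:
v(M, E) = -2 + E
f(z, F) = -4*F - 8*F*z (f(z, F) = -4*(((-2 + 4)*z)*F + F) = -4*((2*z)*F + F) = -4*(2*F*z + F) = -4*(F + 2*F*z) = -4*F - 8*F*z)
238*((240 - 203/(-144)) + f(u(2, -3), -16)) = 238*((240 - 203/(-144)) - 4*(-16)*(1 + 2*(-2))) = 238*((240 - 203*(-1)/144) - 4*(-16)*(1 - 4)) = 238*((240 - 1*(-203/144)) - 4*(-16)*(-3)) = 238*((240 + 203/144) - 192) = 238*(34763/144 - 192) = 238*(7115/144) = 846685/72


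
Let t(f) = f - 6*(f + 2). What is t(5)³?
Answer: -50653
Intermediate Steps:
t(f) = -12 - 5*f (t(f) = f - 6*(2 + f) = f - (12 + 6*f) = f + (-12 - 6*f) = -12 - 5*f)
t(5)³ = (-12 - 5*5)³ = (-12 - 25)³ = (-37)³ = -50653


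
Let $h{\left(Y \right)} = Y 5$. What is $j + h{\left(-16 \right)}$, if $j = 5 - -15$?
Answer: $-60$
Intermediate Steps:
$h{\left(Y \right)} = 5 Y$
$j = 20$ ($j = 5 + 15 = 20$)
$j + h{\left(-16 \right)} = 20 + 5 \left(-16\right) = 20 - 80 = -60$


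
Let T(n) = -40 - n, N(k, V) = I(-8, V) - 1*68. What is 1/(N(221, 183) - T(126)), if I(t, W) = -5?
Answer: 1/93 ≈ 0.010753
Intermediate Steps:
N(k, V) = -73 (N(k, V) = -5 - 1*68 = -5 - 68 = -73)
1/(N(221, 183) - T(126)) = 1/(-73 - (-40 - 1*126)) = 1/(-73 - (-40 - 126)) = 1/(-73 - 1*(-166)) = 1/(-73 + 166) = 1/93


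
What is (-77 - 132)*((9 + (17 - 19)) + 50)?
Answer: -11913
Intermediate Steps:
(-77 - 132)*((9 + (17 - 19)) + 50) = -209*((9 - 2) + 50) = -209*(7 + 50) = -209*57 = -11913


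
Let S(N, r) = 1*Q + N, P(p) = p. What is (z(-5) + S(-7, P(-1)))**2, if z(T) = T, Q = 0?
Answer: 144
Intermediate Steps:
S(N, r) = N (S(N, r) = 1*0 + N = 0 + N = N)
(z(-5) + S(-7, P(-1)))**2 = (-5 - 7)**2 = (-12)**2 = 144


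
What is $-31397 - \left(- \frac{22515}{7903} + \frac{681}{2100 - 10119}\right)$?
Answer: $- \frac{663190825867}{21124719} \approx -31394.0$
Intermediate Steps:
$-31397 - \left(- \frac{22515}{7903} + \frac{681}{2100 - 10119}\right) = -31397 - \left(- \frac{22515}{7903} + \frac{681}{-8019}\right) = -31397 + \left(\frac{22515}{7903} - - \frac{227}{2673}\right) = -31397 + \left(\frac{22515}{7903} + \frac{227}{2673}\right) = -31397 + \frac{61976576}{21124719} = - \frac{663190825867}{21124719}$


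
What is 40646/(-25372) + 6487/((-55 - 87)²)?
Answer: -163749445/127900252 ≈ -1.2803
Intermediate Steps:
40646/(-25372) + 6487/((-55 - 87)²) = 40646*(-1/25372) + 6487/((-142)²) = -20323/12686 + 6487/20164 = -163749445/127900252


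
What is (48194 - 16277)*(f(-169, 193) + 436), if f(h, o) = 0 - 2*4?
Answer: 13660476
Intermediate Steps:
f(h, o) = -8 (f(h, o) = 0 - 8 = -8)
(48194 - 16277)*(f(-169, 193) + 436) = (48194 - 16277)*(-8 + 436) = 31917*428 = 13660476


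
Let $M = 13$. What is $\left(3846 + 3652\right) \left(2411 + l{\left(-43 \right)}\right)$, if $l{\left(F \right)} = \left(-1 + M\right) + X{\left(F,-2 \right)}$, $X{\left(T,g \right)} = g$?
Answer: $18152658$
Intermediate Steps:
$l{\left(F \right)} = 10$ ($l{\left(F \right)} = \left(-1 + 13\right) - 2 = 12 - 2 = 10$)
$\left(3846 + 3652\right) \left(2411 + l{\left(-43 \right)}\right) = \left(3846 + 3652\right) \left(2411 + 10\right) = 7498 \cdot 2421 = 18152658$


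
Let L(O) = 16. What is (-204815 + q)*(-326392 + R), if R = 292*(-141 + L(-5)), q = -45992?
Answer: 91015853844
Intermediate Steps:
R = -36500 (R = 292*(-141 + 16) = 292*(-125) = -36500)
(-204815 + q)*(-326392 + R) = (-204815 - 45992)*(-326392 - 36500) = -250807*(-362892) = 91015853844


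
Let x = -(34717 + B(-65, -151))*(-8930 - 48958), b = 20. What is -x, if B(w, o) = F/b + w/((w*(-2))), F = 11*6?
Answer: -10049298912/5 ≈ -2.0099e+9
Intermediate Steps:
F = 66
B(w, o) = 14/5 (B(w, o) = 66/20 + w/((w*(-2))) = 66*(1/20) + w/((-2*w)) = 33/10 + w*(-1/(2*w)) = 33/10 - ½ = 14/5)
x = 10049298912/5 (x = -(34717 + 14/5)*(-8930 - 48958) = -173599*(-57888)/5 = -1*(-10049298912/5) = 10049298912/5 ≈ 2.0099e+9)
-x = -1*10049298912/5 = -10049298912/5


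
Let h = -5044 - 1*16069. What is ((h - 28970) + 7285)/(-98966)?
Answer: 3057/7069 ≈ 0.43245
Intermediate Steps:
h = -21113 (h = -5044 - 16069 = -21113)
((h - 28970) + 7285)/(-98966) = ((-21113 - 28970) + 7285)/(-98966) = (-50083 + 7285)*(-1/98966) = -42798*(-1/98966) = 3057/7069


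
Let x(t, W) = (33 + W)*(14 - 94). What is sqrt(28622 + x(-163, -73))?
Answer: sqrt(31822) ≈ 178.39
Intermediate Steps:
x(t, W) = -2640 - 80*W (x(t, W) = (33 + W)*(-80) = -2640 - 80*W)
sqrt(28622 + x(-163, -73)) = sqrt(28622 + (-2640 - 80*(-73))) = sqrt(28622 + (-2640 + 5840)) = sqrt(28622 + 3200) = sqrt(31822)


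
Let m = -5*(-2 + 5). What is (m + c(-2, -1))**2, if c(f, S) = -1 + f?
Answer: 324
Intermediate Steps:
m = -15 (m = -5*3 = -15)
(m + c(-2, -1))**2 = (-15 + (-1 - 2))**2 = (-15 - 3)**2 = (-18)**2 = 324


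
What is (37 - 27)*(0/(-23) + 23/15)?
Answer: 46/3 ≈ 15.333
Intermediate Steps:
(37 - 27)*(0/(-23) + 23/15) = 10*(0*(-1/23) + 23*(1/15)) = 10*(0 + 23/15) = 10*(23/15) = 46/3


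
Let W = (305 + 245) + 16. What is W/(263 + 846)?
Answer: 566/1109 ≈ 0.51037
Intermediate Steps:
W = 566 (W = 550 + 16 = 566)
W/(263 + 846) = 566/(263 + 846) = 566/1109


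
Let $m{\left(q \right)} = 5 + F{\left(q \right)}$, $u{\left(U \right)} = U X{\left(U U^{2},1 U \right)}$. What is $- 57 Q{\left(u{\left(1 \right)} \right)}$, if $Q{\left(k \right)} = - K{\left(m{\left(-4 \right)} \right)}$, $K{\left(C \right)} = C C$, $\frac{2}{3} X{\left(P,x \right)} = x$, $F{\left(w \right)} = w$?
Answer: $57$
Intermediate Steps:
$X{\left(P,x \right)} = \frac{3 x}{2}$
$u{\left(U \right)} = \frac{3 U^{2}}{2}$ ($u{\left(U \right)} = U \frac{3 \cdot 1 U}{2} = U \frac{3 U}{2} = \frac{3 U^{2}}{2}$)
$m{\left(q \right)} = 5 + q$
$K{\left(C \right)} = C^{2}$
$Q{\left(k \right)} = -1$ ($Q{\left(k \right)} = - \left(5 - 4\right)^{2} = - 1^{2} = \left(-1\right) 1 = -1$)
$- 57 Q{\left(u{\left(1 \right)} \right)} = \left(-57\right) \left(-1\right) = 57$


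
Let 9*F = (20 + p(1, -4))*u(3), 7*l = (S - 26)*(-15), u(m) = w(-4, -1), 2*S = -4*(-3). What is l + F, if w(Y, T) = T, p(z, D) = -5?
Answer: 865/21 ≈ 41.190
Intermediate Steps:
S = 6 (S = (-4*(-3))/2 = (½)*12 = 6)
u(m) = -1
l = 300/7 (l = ((6 - 26)*(-15))/7 = (-20*(-15))/7 = (⅐)*300 = 300/7 ≈ 42.857)
F = -5/3 (F = ((20 - 5)*(-1))/9 = (15*(-1))/9 = (⅑)*(-15) = -5/3 ≈ -1.6667)
l + F = 300/7 - 5/3 = 865/21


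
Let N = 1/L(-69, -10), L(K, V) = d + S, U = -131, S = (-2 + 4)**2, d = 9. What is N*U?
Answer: -131/13 ≈ -10.077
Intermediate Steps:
S = 4 (S = 2**2 = 4)
L(K, V) = 13 (L(K, V) = 9 + 4 = 13)
N = 1/13 ≈ 0.076923
N*U = (1/13)*(-131) = -131/13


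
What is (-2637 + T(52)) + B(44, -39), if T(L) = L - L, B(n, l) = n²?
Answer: -701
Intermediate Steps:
T(L) = 0
(-2637 + T(52)) + B(44, -39) = (-2637 + 0) + 44² = -2637 + 1936 = -701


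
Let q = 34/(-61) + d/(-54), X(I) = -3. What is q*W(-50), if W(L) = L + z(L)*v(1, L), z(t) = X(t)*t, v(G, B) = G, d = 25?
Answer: -168050/1647 ≈ -102.03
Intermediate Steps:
z(t) = -3*t
W(L) = -2*L (W(L) = L - 3*L*1 = L - 3*L = -2*L)
q = -3361/3294 (q = 34/(-61) + 25/(-54) = 34*(-1/61) + 25*(-1/54) = -34/61 - 25/54 = -3361/3294 ≈ -1.0203)
q*W(-50) = -(-3361)*(-50)/1647 = -3361/3294*100 = -168050/1647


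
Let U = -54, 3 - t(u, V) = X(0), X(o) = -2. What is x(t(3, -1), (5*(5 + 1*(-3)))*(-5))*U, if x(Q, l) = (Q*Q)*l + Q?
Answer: 67230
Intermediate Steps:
t(u, V) = 5 (t(u, V) = 3 - 1*(-2) = 3 + 2 = 5)
x(Q, l) = Q + l*Q² (x(Q, l) = Q²*l + Q = l*Q² + Q = Q + l*Q²)
x(t(3, -1), (5*(5 + 1*(-3)))*(-5))*U = (5*(1 + 5*((5*(5 + 1*(-3)))*(-5))))*(-54) = (5*(1 + 5*((5*(5 - 3))*(-5))))*(-54) = (5*(1 + 5*((5*2)*(-5))))*(-54) = (5*(1 + 5*(10*(-5))))*(-54) = (5*(1 + 5*(-50)))*(-54) = (5*(1 - 250))*(-54) = (5*(-249))*(-54) = -1245*(-54) = 67230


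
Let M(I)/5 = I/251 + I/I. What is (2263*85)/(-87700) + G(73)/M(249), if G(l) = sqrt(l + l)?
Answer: -38471/17540 + 251*sqrt(146)/2500 ≈ -0.98019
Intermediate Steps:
G(l) = sqrt(2)*sqrt(l) (G(l) = sqrt(2*l) = sqrt(2)*sqrt(l))
M(I) = 5 + 5*I/251 (M(I) = 5*(I/251 + I/I) = 5*(I*(1/251) + 1) = 5*(I/251 + 1) = 5*(1 + I/251) = 5 + 5*I/251)
(2263*85)/(-87700) + G(73)/M(249) = (2263*85)/(-87700) + (sqrt(2)*sqrt(73))/(5 + (5/251)*249) = 192355*(-1/87700) + sqrt(146)/(5 + 1245/251) = -38471/17540 + sqrt(146)/(2500/251) = -38471/17540 + sqrt(146)*(251/2500) = -38471/17540 + 251*sqrt(146)/2500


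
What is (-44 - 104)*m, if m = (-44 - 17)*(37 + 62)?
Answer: 893772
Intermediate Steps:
m = -6039 (m = -61*99 = -6039)
(-44 - 104)*m = (-44 - 104)*(-6039) = -148*(-6039) = 893772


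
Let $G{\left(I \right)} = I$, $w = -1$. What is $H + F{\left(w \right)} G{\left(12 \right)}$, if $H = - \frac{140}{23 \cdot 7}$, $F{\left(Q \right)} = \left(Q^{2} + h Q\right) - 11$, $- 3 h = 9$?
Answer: $- \frac{1952}{23} \approx -84.87$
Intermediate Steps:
$h = -3$ ($h = \left(- \frac{1}{3}\right) 9 = -3$)
$F{\left(Q \right)} = -11 + Q^{2} - 3 Q$ ($F{\left(Q \right)} = \left(Q^{2} - 3 Q\right) - 11 = -11 + Q^{2} - 3 Q$)
$H = - \frac{20}{23}$ ($H = - \frac{140}{161} = \left(-140\right) \frac{1}{161} = - \frac{20}{23} \approx -0.86957$)
$H + F{\left(w \right)} G{\left(12 \right)} = - \frac{20}{23} + \left(-11 + \left(-1\right)^{2} - -3\right) 12 = - \frac{20}{23} + \left(-11 + 1 + 3\right) 12 = - \frac{20}{23} - 84 = - \frac{1952}{23}$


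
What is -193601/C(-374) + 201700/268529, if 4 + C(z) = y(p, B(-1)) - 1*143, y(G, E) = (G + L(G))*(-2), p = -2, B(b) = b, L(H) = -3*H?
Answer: 52018746429/41621995 ≈ 1249.8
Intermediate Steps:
y(G, E) = 4*G (y(G, E) = (G - 3*G)*(-2) = -2*G*(-2) = 4*G)
C(z) = -155 (C(z) = -4 + (4*(-2) - 1*143) = -4 + (-8 - 143) = -4 - 151 = -155)
-193601/C(-374) + 201700/268529 = -193601/(-155) + 201700/268529 = -193601*(-1/155) + 201700*(1/268529) = 193601/155 + 201700/268529 = 52018746429/41621995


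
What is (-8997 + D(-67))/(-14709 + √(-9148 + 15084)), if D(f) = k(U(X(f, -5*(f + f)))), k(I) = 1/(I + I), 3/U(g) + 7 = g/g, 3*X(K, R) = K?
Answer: 132351582/216348745 + 35992*√371/216348745 ≈ 0.61496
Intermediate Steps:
X(K, R) = K/3
U(g) = -½ (U(g) = 3/(-7 + g/g) = 3/(-7 + 1) = 3/(-6) = 3*(-⅙) = -½)
k(I) = 1/(2*I)
D(f) = -1 (D(f) = 1/(2*(-½)) = (½)*(-2) = -1)
(-8997 + D(-67))/(-14709 + √(-9148 + 15084)) = (-8997 - 1)/(-14709 + √(-9148 + 15084)) = -8998/(-14709 + √5936) = -8998/(-14709 + 4*√371)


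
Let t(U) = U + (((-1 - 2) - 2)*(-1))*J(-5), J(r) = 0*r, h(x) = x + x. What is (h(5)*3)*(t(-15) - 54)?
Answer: -2070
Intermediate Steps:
h(x) = 2*x
J(r) = 0
t(U) = U (t(U) = U + (((-1 - 2) - 2)*(-1))*0 = U + ((-3 - 2)*(-1))*0 = U - 5*(-1)*0 = U + 5*0 = U + 0 = U)
(h(5)*3)*(t(-15) - 54) = ((2*5)*3)*(-15 - 54) = (10*3)*(-69) = 30*(-69) = -2070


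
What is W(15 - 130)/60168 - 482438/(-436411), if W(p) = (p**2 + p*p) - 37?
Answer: 40554253327/26257977048 ≈ 1.5445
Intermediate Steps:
W(p) = -37 + 2*p**2 (W(p) = (p**2 + p**2) - 37 = 2*p**2 - 37 = -37 + 2*p**2)
W(15 - 130)/60168 - 482438/(-436411) = (-37 + 2*(15 - 130)**2)/60168 - 482438/(-436411) = (-37 + 2*(-115)**2)*(1/60168) - 482438*(-1/436411) = (-37 + 2*13225)*(1/60168) + 482438/436411 = (-37 + 26450)*(1/60168) + 482438/436411 = 26413*(1/60168) + 482438/436411 = 26413/60168 + 482438/436411 = 40554253327/26257977048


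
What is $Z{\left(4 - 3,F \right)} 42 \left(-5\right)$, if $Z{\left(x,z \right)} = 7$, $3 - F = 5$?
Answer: $-1470$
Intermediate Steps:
$F = -2$ ($F = 3 - 5 = -2$)
$Z{\left(4 - 3,F \right)} 42 \left(-5\right) = 7 \cdot 42 \left(-5\right) = 294 \left(-5\right) = -1470$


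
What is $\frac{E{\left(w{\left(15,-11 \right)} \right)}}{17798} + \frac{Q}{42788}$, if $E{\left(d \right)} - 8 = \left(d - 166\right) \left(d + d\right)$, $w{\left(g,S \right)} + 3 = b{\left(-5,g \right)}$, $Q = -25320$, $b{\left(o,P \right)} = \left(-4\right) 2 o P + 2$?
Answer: $\frac{2718160917}{95192603} \approx 28.554$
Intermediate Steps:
$b{\left(o,P \right)} = 2 - 8 P o$ ($b{\left(o,P \right)} = - 8 o P + 2 = - 8 P o + 2 = 2 - 8 P o$)
$w{\left(g,S \right)} = -1 + 40 g$ ($w{\left(g,S \right)} = -3 - \left(-2 + 8 g \left(-5\right)\right) = -3 + \left(2 + 40 g\right) = -1 + 40 g$)
$E{\left(d \right)} = 8 + 2 d \left(-166 + d\right)$ ($E{\left(d \right)} = 8 + \left(d - 166\right) \left(d + d\right) = 8 + \left(-166 + d\right) 2 d = 8 + 2 d \left(-166 + d\right)$)
$\frac{E{\left(w{\left(15,-11 \right)} \right)}}{17798} + \frac{Q}{42788} = \frac{8 - 332 \left(-1 + 40 \cdot 15\right) + 2 \left(-1 + 40 \cdot 15\right)^{2}}{17798} - \frac{25320}{42788} = \left(8 - 332 \left(-1 + 600\right) + 2 \left(-1 + 600\right)^{2}\right) \frac{1}{17798} - \frac{6330}{10697} = \left(8 - 198868 + 2 \cdot 599^{2}\right) \frac{1}{17798} - \frac{6330}{10697} = \left(8 - 198868 + 2 \cdot 358801\right) \frac{1}{17798} - \frac{6330}{10697} = \left(8 - 198868 + 717602\right) \frac{1}{17798} - \frac{6330}{10697} = 518742 \cdot \frac{1}{17798} - \frac{6330}{10697} = \frac{259371}{8899} - \frac{6330}{10697} = \frac{2718160917}{95192603}$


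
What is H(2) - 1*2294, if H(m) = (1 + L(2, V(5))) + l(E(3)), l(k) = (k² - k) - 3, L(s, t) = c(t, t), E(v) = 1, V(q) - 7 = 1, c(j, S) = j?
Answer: -2288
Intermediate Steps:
V(q) = 8 (V(q) = 7 + 1 = 8)
L(s, t) = t
l(k) = -3 + k² - k
H(m) = 6 (H(m) = (1 + 8) + (-3 + 1² - 1*1) = 9 + (-3 + 1 - 1) = 9 - 3 = 6)
H(2) - 1*2294 = 6 - 1*2294 = 6 - 2294 = -2288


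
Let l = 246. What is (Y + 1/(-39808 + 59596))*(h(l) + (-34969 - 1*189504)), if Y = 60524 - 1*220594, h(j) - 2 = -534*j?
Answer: 1127094964852765/19788 ≈ 5.6959e+10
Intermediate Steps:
h(j) = 2 - 534*j
Y = -160070 (Y = 60524 - 220594 = -160070)
(Y + 1/(-39808 + 59596))*(h(l) + (-34969 - 1*189504)) = (-160070 + 1/(-39808 + 59596))*((2 - 534*246) + (-34969 - 1*189504)) = (-160070 + 1/19788)*((2 - 131364) + (-34969 - 189504)) = (-160070 + 1/19788)*(-131362 - 224473) = -3167465159/19788*(-355835) = 1127094964852765/19788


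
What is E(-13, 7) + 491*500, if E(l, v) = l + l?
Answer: 245474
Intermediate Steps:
E(l, v) = 2*l
E(-13, 7) + 491*500 = 2*(-13) + 491*500 = -26 + 245500 = 245474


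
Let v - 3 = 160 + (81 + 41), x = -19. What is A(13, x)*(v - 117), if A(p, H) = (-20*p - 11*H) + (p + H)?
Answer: -9576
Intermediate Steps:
v = 285 (v = 3 + (160 + (81 + 41)) = 3 + (160 + 122) = 3 + 282 = 285)
A(p, H) = -19*p - 10*H (A(p, H) = (-20*p - 11*H) + (H + p) = -19*p - 10*H)
A(13, x)*(v - 117) = (-19*13 - 10*(-19))*(285 - 117) = (-247 + 190)*168 = -57*168 = -9576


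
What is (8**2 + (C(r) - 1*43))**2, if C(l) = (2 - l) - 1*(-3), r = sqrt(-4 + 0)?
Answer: 672 - 104*I ≈ 672.0 - 104.0*I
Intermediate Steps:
r = 2*I (r = sqrt(-4) = 2*I ≈ 2.0*I)
C(l) = 5 - l (C(l) = (2 - l) + 3 = 5 - l)
(8**2 + (C(r) - 1*43))**2 = (8**2 + ((5 - 2*I) - 1*43))**2 = (64 + ((5 - 2*I) - 43))**2 = (64 + (-38 - 2*I))**2 = (26 - 2*I)**2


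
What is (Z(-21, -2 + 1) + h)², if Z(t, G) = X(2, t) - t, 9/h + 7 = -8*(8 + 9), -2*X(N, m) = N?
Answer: 8128201/20449 ≈ 397.49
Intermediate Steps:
X(N, m) = -N/2
h = -9/143 (h = 9/(-7 - 8*(8 + 9)) = 9/(-7 - 8*17) = 9/(-7 - 136) = 9/(-143) = 9*(-1/143) = -9/143 ≈ -0.062937)
Z(t, G) = -1 - t (Z(t, G) = -½*2 - t = -1 - t)
(Z(-21, -2 + 1) + h)² = ((-1 - 1*(-21)) - 9/143)² = ((-1 + 21) - 9/143)² = (20 - 9/143)² = (2851/143)² = 8128201/20449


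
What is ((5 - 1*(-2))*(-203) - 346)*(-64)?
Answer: 113088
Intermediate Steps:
((5 - 1*(-2))*(-203) - 346)*(-64) = ((5 + 2)*(-203) - 346)*(-64) = (7*(-203) - 346)*(-64) = (-1421 - 346)*(-64) = -1767*(-64) = 113088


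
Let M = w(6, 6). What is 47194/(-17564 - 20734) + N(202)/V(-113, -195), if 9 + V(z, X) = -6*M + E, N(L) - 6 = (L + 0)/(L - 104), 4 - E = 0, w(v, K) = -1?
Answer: 6407602/938301 ≈ 6.8289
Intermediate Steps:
M = -1
E = 4 (E = 4 - 1*0 = 4 + 0 = 4)
N(L) = 6 + L/(-104 + L) (N(L) = 6 + (L + 0)/(L - 104) = 6 + L/(-104 + L))
V(z, X) = 1 (V(z, X) = -9 + (-6*(-1) + 4) = -9 + (6 + 4) = -9 + 10 = 1)
47194/(-17564 - 20734) + N(202)/V(-113, -195) = 47194/(-17564 - 20734) + ((-624 + 7*202)/(-104 + 202))/1 = 47194/(-38298) + ((-624 + 1414)/98)*1 = 47194*(-1/38298) + ((1/98)*790)*1 = -23597/19149 + (395/49)*1 = -23597/19149 + 395/49 = 6407602/938301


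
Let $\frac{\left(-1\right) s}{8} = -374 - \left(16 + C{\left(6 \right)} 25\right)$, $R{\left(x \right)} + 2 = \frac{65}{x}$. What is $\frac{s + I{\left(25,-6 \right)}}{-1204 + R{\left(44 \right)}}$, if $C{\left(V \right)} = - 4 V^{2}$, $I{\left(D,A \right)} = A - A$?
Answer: $\frac{1129920}{52999} \approx 21.32$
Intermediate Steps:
$R{\left(x \right)} = -2 + \frac{65}{x}$
$I{\left(D,A \right)} = 0$
$s = -25680$ ($s = - 8 \left(-374 - \left(16 + - 4 \cdot 6^{2} \cdot 25\right)\right) = - 8 \left(-374 - \left(16 + \left(-4\right) 36 \cdot 25\right)\right) = - 8 \left(-374 - \left(16 - 3600\right)\right) = - 8 \left(-374 - -3584\right) = - 8 \left(-374 + 3584\right) = \left(-8\right) 3210 = -25680$)
$\frac{s + I{\left(25,-6 \right)}}{-1204 + R{\left(44 \right)}} = \frac{-25680 + 0}{-1204 - \left(2 - \frac{65}{44}\right)} = - \frac{25680}{-1204 + \left(-2 + 65 \cdot \frac{1}{44}\right)} = - \frac{25680}{-1204 + \left(-2 + \frac{65}{44}\right)} = - \frac{25680}{-1204 - \frac{23}{44}} = - \frac{25680}{- \frac{52999}{44}} = \left(-25680\right) \left(- \frac{44}{52999}\right) = \frac{1129920}{52999}$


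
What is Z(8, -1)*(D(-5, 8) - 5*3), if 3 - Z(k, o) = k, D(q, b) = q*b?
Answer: 275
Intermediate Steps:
D(q, b) = b*q
Z(k, o) = 3 - k
Z(8, -1)*(D(-5, 8) - 5*3) = (3 - 1*8)*(8*(-5) - 5*3) = (3 - 8)*(-40 - 15) = -5*(-55) = 275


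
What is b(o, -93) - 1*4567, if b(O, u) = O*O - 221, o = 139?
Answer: 14533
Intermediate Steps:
b(O, u) = -221 + O² (b(O, u) = O² - 221 = -221 + O²)
b(o, -93) - 1*4567 = (-221 + 139²) - 1*4567 = (-221 + 19321) - 4567 = 19100 - 4567 = 14533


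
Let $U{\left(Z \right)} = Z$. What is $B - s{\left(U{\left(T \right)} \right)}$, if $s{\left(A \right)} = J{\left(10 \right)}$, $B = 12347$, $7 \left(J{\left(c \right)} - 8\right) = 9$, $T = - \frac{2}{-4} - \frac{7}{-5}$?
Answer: $\frac{86364}{7} \approx 12338.0$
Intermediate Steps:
$T = \frac{19}{10}$ ($T = \left(-2\right) \left(- \frac{1}{4}\right) - - \frac{7}{5} = \frac{1}{2} + \frac{7}{5} = \frac{19}{10} \approx 1.9$)
$J{\left(c \right)} = \frac{65}{7}$ ($J{\left(c \right)} = 8 + \frac{1}{7} \cdot 9 = 8 + \frac{9}{7} = \frac{65}{7}$)
$s{\left(A \right)} = \frac{65}{7}$
$B - s{\left(U{\left(T \right)} \right)} = 12347 - \frac{65}{7} = \frac{86364}{7}$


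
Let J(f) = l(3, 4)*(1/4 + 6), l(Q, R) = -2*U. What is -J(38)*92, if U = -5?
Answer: -5750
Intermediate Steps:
l(Q, R) = 10 (l(Q, R) = -2*(-5) = 10)
J(f) = 125/2 (J(f) = 10*(1/4 + 6) = 10*(¼ + 6) = 10*(25/4) = 125/2)
-J(38)*92 = -125*92/2 = -1*5750 = -5750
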